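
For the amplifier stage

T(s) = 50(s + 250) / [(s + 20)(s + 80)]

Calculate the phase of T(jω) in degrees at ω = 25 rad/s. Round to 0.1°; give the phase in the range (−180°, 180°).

-63.0°

At s = jω = j25:
zero (s+250): 250 + j25 → |·| = √(250²+25²) = √63125 ≈ 251.25, ∠ = arctan(25/250) ≈ 5.71°
pole (s+20): 20 + j25 → |·| = √(20²+25²) = √1025 ≈ 32.016, ∠ = arctan(25/20) ≈ 51.34°
pole (s+80): 80 + j25 → |·| = √(80²+25²) = √7025 ≈ 83.815, ∠ = arctan(25/80) ≈ 17.35°
∠T = 5.71° − 68.69° = -62.98°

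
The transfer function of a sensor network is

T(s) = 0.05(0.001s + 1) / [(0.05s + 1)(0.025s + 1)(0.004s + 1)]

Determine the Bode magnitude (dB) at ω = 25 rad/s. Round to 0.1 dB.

-31.6 dB

At ω = 25 rad/s:
zero (1 + j25·0.001) = 1 + j0.025 → |·| ≈ 1.0003, ∠ ≈ 1.43°
pole (1 + j25·0.05) = 1 + j1.25 → |·| ≈ 1.6008, ∠ ≈ 51.34°
pole (1 + j25·0.025) = 1 + j0.625 → |·| ≈ 1.1792, ∠ ≈ 32.01°
pole (1 + j25·0.004) = 1 + j0.1 → |·| ≈ 1.005, ∠ ≈ 5.71°
|T| = 0.05 · 1.0003 / (1.6008 · 1.1792 · 1.005) ≈ 0.026364
Gain = 20 log₁₀(0.026364) ≈ -31.58 dB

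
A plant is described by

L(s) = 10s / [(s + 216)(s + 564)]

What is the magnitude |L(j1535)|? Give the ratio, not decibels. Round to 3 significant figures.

0.00606

At s = jω = j1535:
zero at origin: s = j1535 → |·| = 1535, ∠ = 90.00°
pole (s+216): 216 + j1535 → |·| = √(216²+1535²) = √2402881 ≈ 1550.1, ∠ = arctan(1535/216) ≈ 81.99°
pole (s+564): 564 + j1535 → |·| = √(564²+1535²) = √2674321 ≈ 1635.3, ∠ = arctan(1535/564) ≈ 69.83°
|L| = 10 · 1535 / 2.5349e+06 ≈ 0.0060555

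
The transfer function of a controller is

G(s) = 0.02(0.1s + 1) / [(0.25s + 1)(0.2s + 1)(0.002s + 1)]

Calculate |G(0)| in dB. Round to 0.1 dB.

-34.0 dB

G(0) = 0.02 · 1 / 1 = 0.02
20 log₁₀(0.02) ≈ -33.98 dB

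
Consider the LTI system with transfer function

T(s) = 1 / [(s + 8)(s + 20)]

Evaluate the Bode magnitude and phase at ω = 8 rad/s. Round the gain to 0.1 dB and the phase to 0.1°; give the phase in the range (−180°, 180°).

-47.7 dB, -66.8°

At s = jω = j8:
pole (s+8): 8 + j8 → |·| = √(8²+8²) = √128 ≈ 11.314, ∠ = arctan(8/8) ≈ 45.00°
pole (s+20): 20 + j8 → |·| = √(20²+8²) = √464 ≈ 21.541, ∠ = arctan(8/20) ≈ 21.80°
|T| = 1 / 243.71 ≈ 0.0041032
Gain = 20 log₁₀(0.0041032) ≈ -47.74 dB
∠T = 0.00° − 66.80° = -66.80°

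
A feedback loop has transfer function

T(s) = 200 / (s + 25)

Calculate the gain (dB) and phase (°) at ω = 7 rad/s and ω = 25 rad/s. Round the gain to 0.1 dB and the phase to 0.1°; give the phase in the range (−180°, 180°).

ω = 7: 17.7 dB, -15.6°; ω = 25: 15.1 dB, -45.0°

At s = jω = j7:
pole (s+25): 25 + j7 → |·| = √(25²+7²) = √674 ≈ 25.962, ∠ = arctan(7/25) ≈ 15.64°
|T| = 200 / 25.962 ≈ 7.7036
Gain = 20 log₁₀(7.7036) ≈ 17.73 dB
∠T = 0.00° − 15.64° = -15.64°

At s = jω = j25:
pole (s+25): 25 + j25 → |·| = √(25²+25²) = √1250 ≈ 35.355, ∠ = arctan(25/25) ≈ 45.00°
|T| = 200 / 35.355 ≈ 5.6569
Gain = 20 log₁₀(5.6569) ≈ 15.05 dB
∠T = 0.00° − 45.00° = -45.00°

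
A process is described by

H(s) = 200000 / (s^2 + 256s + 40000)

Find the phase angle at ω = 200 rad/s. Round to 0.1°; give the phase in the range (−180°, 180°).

-90.0°

At s = jω = j200:
quadratic: (j200)² + 256·j200 + 40000 = 0 + j51200 → |·| ≈ 51200, ∠ ≈ 90.00°
∠H = 0.00° − 90.00° = -90.00°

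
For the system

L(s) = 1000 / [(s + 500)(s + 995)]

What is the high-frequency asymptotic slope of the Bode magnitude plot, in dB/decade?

-40 dB/decade

Each pole contributes −20 dB/decade at high frequency; each zero contributes +20 dB/decade.
Net: 0 zero(s) − 2 pole(s) → -40 dB/decade.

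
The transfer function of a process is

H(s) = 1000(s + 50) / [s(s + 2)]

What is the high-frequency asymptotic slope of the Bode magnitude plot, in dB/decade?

Each pole contributes −20 dB/decade at high frequency; each zero contributes +20 dB/decade.
Net: 1 zero(s) − 2 pole(s) → -20 dB/decade.

-20 dB/decade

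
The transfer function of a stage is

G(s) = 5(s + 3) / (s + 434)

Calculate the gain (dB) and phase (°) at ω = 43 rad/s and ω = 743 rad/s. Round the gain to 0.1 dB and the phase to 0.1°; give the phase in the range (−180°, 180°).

ω = 43: -6.1 dB, 80.4°; ω = 743: 12.7 dB, 30.1°

At s = jω = j43:
zero (s+3): 3 + j43 → |·| = √(3²+43²) = √1858 ≈ 43.105, ∠ = arctan(43/3) ≈ 86.01°
pole (s+434): 434 + j43 → |·| = √(434²+43²) = √190205 ≈ 436.12, ∠ = arctan(43/434) ≈ 5.66°
|G| = 5 · 43.105 / 436.12 ≈ 0.49419
Gain = 20 log₁₀(0.49419) ≈ -6.12 dB
∠G = 86.01° − 5.66° = 80.35°

At s = jω = j743:
zero (s+3): 3 + j743 → |·| = √(3²+743²) = √552058 ≈ 743.01, ∠ = arctan(743/3) ≈ 89.77°
pole (s+434): 434 + j743 → |·| = √(434²+743²) = √740405 ≈ 860.47, ∠ = arctan(743/434) ≈ 59.71°
|G| = 5 · 743.01 / 860.47 ≈ 4.3175
Gain = 20 log₁₀(4.3175) ≈ 12.70 dB
∠G = 89.77° − 59.71° = 30.06°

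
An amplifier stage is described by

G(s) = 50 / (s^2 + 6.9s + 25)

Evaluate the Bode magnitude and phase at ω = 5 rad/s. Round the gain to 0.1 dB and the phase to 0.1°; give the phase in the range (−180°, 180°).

At s = jω = j5:
quadratic: (j5)² + 6.9·j5 + 25 = 0 + j34.5 → |·| ≈ 34.5, ∠ ≈ 90.00°
|G| = 50 / 34.5 ≈ 1.4493
Gain = 20 log₁₀(1.4493) ≈ 3.22 dB
∠G = 0.00° − 90.00° = -90.00°

3.2 dB, -90.0°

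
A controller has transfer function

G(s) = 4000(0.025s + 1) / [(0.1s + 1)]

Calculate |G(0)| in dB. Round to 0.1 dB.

72.0 dB

G(0) = 4000 · 1 / 1 = 4000
20 log₁₀(4000) ≈ 72.04 dB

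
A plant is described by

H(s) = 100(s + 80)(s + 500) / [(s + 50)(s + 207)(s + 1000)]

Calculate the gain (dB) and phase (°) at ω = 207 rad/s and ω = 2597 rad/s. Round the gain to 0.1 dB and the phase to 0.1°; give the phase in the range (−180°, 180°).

ω = 207: -14.5 dB, -41.8°; ω = 2597: -28.8 dB, -75.9°

At s = jω = j207:
zero (s+80): 80 + j207 → |·| = √(80²+207²) = √49249 ≈ 221.92, ∠ = arctan(207/80) ≈ 68.87°
zero (s+500): 500 + j207 → |·| = √(500²+207²) = √292849 ≈ 541.16, ∠ = arctan(207/500) ≈ 22.49°
pole (s+50): 50 + j207 → |·| = √(50²+207²) = √45349 ≈ 212.95, ∠ = arctan(207/50) ≈ 76.42°
pole (s+207): 207 + j207 → |·| = √(207²+207²) = √85698 ≈ 292.74, ∠ = arctan(207/207) ≈ 45.00°
pole (s+1000): 1000 + j207 → |·| = √(1000²+207²) = √1042849 ≈ 1021.2, ∠ = arctan(207/1000) ≈ 11.70°
|H| = 100 · 1.2009e+05 / 6.3661e+07 ≈ 0.18864
Gain = 20 log₁₀(0.18864) ≈ -14.49 dB
∠H = 91.36° − 133.12° = -41.76°

At s = jω = j2597:
zero (s+80): 80 + j2597 → |·| = √(80²+2597²) = √6750809 ≈ 2598.2, ∠ = arctan(2597/80) ≈ 88.24°
zero (s+500): 500 + j2597 → |·| = √(500²+2597²) = √6994409 ≈ 2644.7, ∠ = arctan(2597/500) ≈ 79.10°
pole (s+50): 50 + j2597 → |·| = √(50²+2597²) = √6746909 ≈ 2597.5, ∠ = arctan(2597/50) ≈ 88.90°
pole (s+207): 207 + j2597 → |·| = √(207²+2597²) = √6787258 ≈ 2605.2, ∠ = arctan(2597/207) ≈ 85.44°
pole (s+1000): 1000 + j2597 → |·| = √(1000²+2597²) = √7744409 ≈ 2782.9, ∠ = arctan(2597/1000) ≈ 68.94°
|H| = 100 · 6.8715e+06 / 1.8832e+10 ≈ 0.036488
Gain = 20 log₁₀(0.036488) ≈ -28.76 dB
∠H = 167.34° − 243.28° = -75.94°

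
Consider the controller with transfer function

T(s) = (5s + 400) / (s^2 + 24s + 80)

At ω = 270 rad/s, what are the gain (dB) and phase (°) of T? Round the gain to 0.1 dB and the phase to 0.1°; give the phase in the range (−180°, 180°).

Substitute s = j270:
Numerator: 5(j270) + 400 = 400 + j1350
Denominator: (j270)^2 + 24(j270) + 80 = -72820 + j6480
|N| = √(400² + 1350²) ≈ 1408, ∠N ≈ 73.50°
|D| = √(72820² + 6480²) ≈ 73108, ∠D ≈ 174.91°
|T| = 1408 / 73108 ≈ 0.019259
Gain = 20 log₁₀(0.019259) ≈ -34.31 dB
∠T = 73.50° − 174.91° = -101.41°

-34.3 dB, -101.4°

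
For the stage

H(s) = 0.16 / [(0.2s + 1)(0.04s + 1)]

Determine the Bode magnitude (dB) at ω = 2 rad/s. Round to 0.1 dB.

-16.6 dB

At ω = 2 rad/s:
pole (1 + j2·0.2) = 1 + j0.4 → |·| ≈ 1.077, ∠ ≈ 21.80°
pole (1 + j2·0.04) = 1 + j0.08 → |·| ≈ 1.0032, ∠ ≈ 4.57°
|H| = 0.16 · 1 / (1.077 · 1.0032) ≈ 0.14809
Gain = 20 log₁₀(0.14809) ≈ -16.59 dB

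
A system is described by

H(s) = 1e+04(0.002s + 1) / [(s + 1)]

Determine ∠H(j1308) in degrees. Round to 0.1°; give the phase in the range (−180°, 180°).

At ω = 1308 rad/s:
zero (1 + j1308·0.002) = 1 + j2.616 → |·| ≈ 2.8006, ∠ ≈ 69.08°
pole (1 + j1308·1) = 1 + j1308 → |·| ≈ 1308, ∠ ≈ 89.96°
∠H = (69.08°) − (89.96°) = -20.88°

-20.9°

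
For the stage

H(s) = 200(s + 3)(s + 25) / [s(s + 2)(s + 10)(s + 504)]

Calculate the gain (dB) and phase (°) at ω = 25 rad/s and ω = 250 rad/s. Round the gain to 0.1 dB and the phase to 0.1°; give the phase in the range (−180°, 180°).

At s = jω = j25:
zero (s+3): 3 + j25 → |·| = √(3²+25²) = √634 ≈ 25.179, ∠ = arctan(25/3) ≈ 83.16°
zero (s+25): 25 + j25 → |·| = √(25²+25²) = √1250 ≈ 35.355, ∠ = arctan(25/25) ≈ 45.00°
pole (s+2): 2 + j25 → |·| = √(2²+25²) = √629 ≈ 25.08, ∠ = arctan(25/2) ≈ 85.43°
pole (s+10): 10 + j25 → |·| = √(10²+25²) = √725 ≈ 26.926, ∠ = arctan(25/10) ≈ 68.20°
pole (s+504): 504 + j25 → |·| = √(504²+25²) = √254641 ≈ 504.62, ∠ = arctan(25/504) ≈ 2.84°
pole at origin: |s| = 25, ∠ = 90.00° (in denominator)
|H| = 200 · 890.2 / 8.5193e+06 ≈ 0.020898
Gain = 20 log₁₀(0.020898) ≈ -33.60 dB
∠H = 128.16° − 246.47° = -118.31°

At s = jω = j250:
zero (s+3): 3 + j250 → |·| = √(3²+250²) = √62509 ≈ 250.02, ∠ = arctan(250/3) ≈ 89.31°
zero (s+25): 25 + j250 → |·| = √(25²+250²) = √63125 ≈ 251.25, ∠ = arctan(250/25) ≈ 84.29°
pole (s+2): 2 + j250 → |·| = √(2²+250²) = √62504 ≈ 250.01, ∠ = arctan(250/2) ≈ 89.54°
pole (s+10): 10 + j250 → |·| = √(10²+250²) = √62600 ≈ 250.2, ∠ = arctan(250/10) ≈ 87.71°
pole (s+504): 504 + j250 → |·| = √(504²+250²) = √316516 ≈ 562.6, ∠ = arctan(250/504) ≈ 26.38°
pole at origin: |s| = 250, ∠ = 90.00° (in denominator)
|H| = 200 · 62818 / 8.798e+09 ≈ 0.001428
Gain = 20 log₁₀(0.001428) ≈ -56.91 dB
∠H = 173.60° − 293.63° = -120.03°

ω = 25: -33.6 dB, -118.3°; ω = 250: -56.9 dB, -120.0°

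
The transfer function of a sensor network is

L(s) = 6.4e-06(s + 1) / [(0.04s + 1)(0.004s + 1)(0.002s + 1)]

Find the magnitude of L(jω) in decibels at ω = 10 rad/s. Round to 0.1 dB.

-84.5 dB

At ω = 10 rad/s:
zero (1 + j10·1) = 1 + j10 → |·| ≈ 10.05, ∠ ≈ 84.29°
pole (1 + j10·0.04) = 1 + j0.4 → |·| ≈ 1.077, ∠ ≈ 21.80°
pole (1 + j10·0.004) = 1 + j0.04 → |·| ≈ 1.0008, ∠ ≈ 2.29°
pole (1 + j10·0.002) = 1 + j0.02 → |·| ≈ 1.0002, ∠ ≈ 1.15°
|L| = 6.4e-06 · 10.05 / (1.077 · 1.0008 · 1.0002) ≈ 5.9662e-05
Gain = 20 log₁₀(5.9662e-05) ≈ -84.49 dB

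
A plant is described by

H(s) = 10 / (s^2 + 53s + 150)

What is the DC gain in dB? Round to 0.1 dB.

-23.5 dB

H(0) = 10 / 150 ≈ 0.066667
20 log₁₀(0.066667) ≈ -23.52 dB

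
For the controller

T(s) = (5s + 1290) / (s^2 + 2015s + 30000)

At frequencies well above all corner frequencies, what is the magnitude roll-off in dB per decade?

Each pole contributes −20 dB/decade at high frequency; each zero contributes +20 dB/decade.
Net: 1 zero(s) − 2 pole(s) → -20 dB/decade.

-20 dB/decade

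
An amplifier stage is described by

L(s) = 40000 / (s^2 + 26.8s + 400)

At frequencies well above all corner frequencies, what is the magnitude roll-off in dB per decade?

Each pole contributes −20 dB/decade at high frequency; each zero contributes +20 dB/decade.
Net: 0 zero(s) − 2 pole(s) → -40 dB/decade.

-40 dB/decade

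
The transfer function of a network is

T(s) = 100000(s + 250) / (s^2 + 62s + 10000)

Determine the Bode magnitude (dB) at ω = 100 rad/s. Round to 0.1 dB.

At s = jω = j100:
zero (s+250): 250 + j100 → |·| = √(250²+100²) = √72500 ≈ 269.26, ∠ = arctan(100/250) ≈ 21.80°
quadratic: (j100)² + 62·j100 + 10000 = 0 + j6200 → |·| ≈ 6200, ∠ ≈ 90.00°
|T| = 100000 · 269.26 / 6200 ≈ 4342.9
Gain = 20 log₁₀(4342.9) ≈ 72.76 dB

72.8 dB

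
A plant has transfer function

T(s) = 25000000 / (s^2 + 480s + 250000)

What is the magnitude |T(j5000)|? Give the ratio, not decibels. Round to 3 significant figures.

At s = jω = j5000:
quadratic: (j5000)² + 480·j5000 + 250000 = -24750000 + j2400000 → |·| ≈ 2.4866e+07, ∠ ≈ 174.46°
|T| = 25000000 / 2.4866e+07 ≈ 1.0054

1.01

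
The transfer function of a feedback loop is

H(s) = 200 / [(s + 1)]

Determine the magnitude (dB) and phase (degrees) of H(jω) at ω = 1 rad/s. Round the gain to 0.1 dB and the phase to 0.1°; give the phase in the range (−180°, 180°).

At ω = 1 rad/s:
pole (1 + j1·1) = 1 + j1 → |·| ≈ 1.4142, ∠ ≈ 45.00°
|H| = 200 · 1 / (1.4142) ≈ 141.42
Gain = 20 log₁₀(141.42) ≈ 43.01 dB
∠H = (0°) − (45.00°) = -45.00°

43.0 dB, -45.0°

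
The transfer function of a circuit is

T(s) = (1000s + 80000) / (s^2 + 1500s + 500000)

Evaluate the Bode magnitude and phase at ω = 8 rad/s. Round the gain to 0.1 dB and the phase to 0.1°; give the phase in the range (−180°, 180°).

-15.9 dB, 4.3°

Substitute s = j8:
Numerator: 1000(j8) + 80000 = 80000 + j8000
Denominator: (j8)^2 + 1500(j8) + 500000 = 499936 + j12000
|N| = √(80000² + 8000²) ≈ 80399, ∠N ≈ 5.71°
|D| = √(499936² + 12000²) ≈ 5.0008e+05, ∠D ≈ 1.38°
|T| = 80399 / 5.0008e+05 ≈ 0.16077
Gain = 20 log₁₀(0.16077) ≈ -15.88 dB
∠T = 5.71° − 1.38° = 4.33°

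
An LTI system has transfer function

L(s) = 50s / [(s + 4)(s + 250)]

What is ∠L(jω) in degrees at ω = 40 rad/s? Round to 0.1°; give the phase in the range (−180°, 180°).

At s = jω = j40:
zero at origin: s = j40 → |·| = 40, ∠ = 90.00°
pole (s+4): 4 + j40 → |·| = √(4²+40²) = √1616 ≈ 40.2, ∠ = arctan(40/4) ≈ 84.29°
pole (s+250): 250 + j40 → |·| = √(250²+40²) = √64100 ≈ 253.18, ∠ = arctan(40/250) ≈ 9.09°
∠L = 90.00° − 93.38° = -3.38°

-3.4°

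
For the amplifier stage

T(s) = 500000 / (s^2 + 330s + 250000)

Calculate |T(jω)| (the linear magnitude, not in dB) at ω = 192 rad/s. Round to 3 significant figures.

At s = jω = j192:
quadratic: (j192)² + 330·j192 + 250000 = 213136 + j63360 → |·| ≈ 2.2235e+05, ∠ ≈ 16.56°
|T| = 500000 / 2.2235e+05 ≈ 2.2487

2.25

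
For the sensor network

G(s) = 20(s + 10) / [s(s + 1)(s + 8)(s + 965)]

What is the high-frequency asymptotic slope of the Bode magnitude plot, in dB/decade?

Each pole contributes −20 dB/decade at high frequency; each zero contributes +20 dB/decade.
Net: 1 zero(s) − 4 pole(s) → -60 dB/decade.

-60 dB/decade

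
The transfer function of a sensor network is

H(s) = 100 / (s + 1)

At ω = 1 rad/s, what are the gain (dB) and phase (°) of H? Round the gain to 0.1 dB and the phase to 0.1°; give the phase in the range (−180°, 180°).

Substitute s = j1:
Numerator: 100 = 100 + j0
Denominator: (j1) + 1 = 1 + j1
|N| = √(100² + 0²) ≈ 100, ∠N ≈ 0.00°
|D| = √(1² + 1²) ≈ 1.4142, ∠D ≈ 45.00°
|H| = 100 / 1.4142 ≈ 70.711
Gain = 20 log₁₀(70.711) ≈ 36.99 dB
∠H = 0.00° − 45.00° = -45.00°

37.0 dB, -45.0°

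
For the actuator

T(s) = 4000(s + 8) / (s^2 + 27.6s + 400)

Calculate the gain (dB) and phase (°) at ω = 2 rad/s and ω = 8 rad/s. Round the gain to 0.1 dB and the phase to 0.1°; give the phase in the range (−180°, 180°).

ω = 2: 38.3 dB, 6.1°; ω = 8: 41.0 dB, 11.7°

At s = jω = j2:
zero (s+8): 8 + j2 → |·| = √(8²+2²) = √68 ≈ 8.2462, ∠ = arctan(2/8) ≈ 14.04°
quadratic: (j2)² + 27.6·j2 + 400 = 396 + j55.2 → |·| ≈ 399.83, ∠ ≈ 7.94°
|T| = 4000 · 8.2462 / 399.83 ≈ 82.497
Gain = 20 log₁₀(82.497) ≈ 38.33 dB
∠T = 14.04° − 7.94° = 6.10°

At s = jω = j8:
zero (s+8): 8 + j8 → |·| = √(8²+8²) = √128 ≈ 11.314, ∠ = arctan(8/8) ≈ 45.00°
quadratic: (j8)² + 27.6·j8 + 400 = 336 + j220.8 → |·| ≈ 402.06, ∠ ≈ 33.31°
|T| = 4000 · 11.314 / 402.06 ≈ 112.56
Gain = 20 log₁₀(112.56) ≈ 41.03 dB
∠T = 45.00° − 33.31° = 11.69°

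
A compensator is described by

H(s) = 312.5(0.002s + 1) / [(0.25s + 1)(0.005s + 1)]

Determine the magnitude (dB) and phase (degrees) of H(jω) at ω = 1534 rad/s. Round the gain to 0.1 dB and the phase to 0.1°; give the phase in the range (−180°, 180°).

-9.4 dB, -100.5°

At ω = 1534 rad/s:
zero (1 + j1534·0.002) = 1 + j3.068 → |·| ≈ 3.2269, ∠ ≈ 71.95°
pole (1 + j1534·0.25) = 1 + j383.5 → |·| ≈ 383.5, ∠ ≈ 89.85°
pole (1 + j1534·0.005) = 1 + j7.67 → |·| ≈ 7.7349, ∠ ≈ 82.57°
|H| = 312.5 · 3.2269 / (383.5 · 7.7349) ≈ 0.33995
Gain = 20 log₁₀(0.33995) ≈ -9.37 dB
∠H = (71.95°) − (89.85° + 82.57°) = -100.47°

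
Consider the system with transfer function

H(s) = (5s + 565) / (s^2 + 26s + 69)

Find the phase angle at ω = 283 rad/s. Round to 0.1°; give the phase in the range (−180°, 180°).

Substitute s = j283:
Numerator: 5(j283) + 565 = 565 + j1415
Denominator: (j283)^2 + 26(j283) + 69 = -80020 + j7358
|N| = √(565² + 1415²) ≈ 1523.6, ∠N ≈ 68.23°
|D| = √(80020² + 7358²) ≈ 80358, ∠D ≈ 174.75°
∠H = 68.23° − 174.75° = -106.52°

-106.5°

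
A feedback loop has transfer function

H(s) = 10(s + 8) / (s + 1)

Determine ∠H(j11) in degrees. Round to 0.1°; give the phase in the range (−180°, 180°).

-30.8°

At s = jω = j11:
zero (s+8): 8 + j11 → |·| = √(8²+11²) = √185 ≈ 13.601, ∠ = arctan(11/8) ≈ 53.97°
pole (s+1): 1 + j11 → |·| = √(1²+11²) = √122 ≈ 11.045, ∠ = arctan(11/1) ≈ 84.81°
∠H = 53.97° − 84.81° = -30.84°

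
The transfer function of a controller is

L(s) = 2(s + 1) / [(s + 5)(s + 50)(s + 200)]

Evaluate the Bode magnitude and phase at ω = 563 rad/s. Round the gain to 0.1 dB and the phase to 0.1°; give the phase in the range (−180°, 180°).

-104.6 dB, -155.0°

At s = jω = j563:
zero (s+1): 1 + j563 → |·| = √(1²+563²) = √316970 ≈ 563, ∠ = arctan(563/1) ≈ 89.90°
pole (s+5): 5 + j563 → |·| = √(5²+563²) = √316994 ≈ 563.02, ∠ = arctan(563/5) ≈ 89.49°
pole (s+50): 50 + j563 → |·| = √(50²+563²) = √319469 ≈ 565.22, ∠ = arctan(563/50) ≈ 84.92°
pole (s+200): 200 + j563 → |·| = √(200²+563²) = √356969 ≈ 597.47, ∠ = arctan(563/200) ≈ 70.44°
|L| = 2 · 563 / 1.9013e+08 ≈ 5.9223e-06
Gain = 20 log₁₀(5.9223e-06) ≈ -104.55 dB
∠L = 89.90° − 244.85° = -154.95°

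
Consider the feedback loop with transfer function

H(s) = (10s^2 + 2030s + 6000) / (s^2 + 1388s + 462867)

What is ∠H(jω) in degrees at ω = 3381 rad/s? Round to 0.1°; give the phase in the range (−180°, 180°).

19.7°

Substitute s = j3381:
Numerator: 10(j3381)^2 + 2030(j3381) + 6000 = -114305610 + j6863430
Denominator: (j3381)^2 + 1388(j3381) + 462867 = -10968294 + j4692828
|N| = √(114305610² + 6863430²) ≈ 1.1451e+08, ∠N ≈ 176.56°
|D| = √(10968294² + 4692828²) ≈ 1.193e+07, ∠D ≈ 156.84°
∠H = 176.56° − 156.84° = 19.72°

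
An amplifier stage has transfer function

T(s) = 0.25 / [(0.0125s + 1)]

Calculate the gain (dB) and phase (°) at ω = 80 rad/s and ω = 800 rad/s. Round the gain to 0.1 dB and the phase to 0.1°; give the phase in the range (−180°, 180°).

At ω = 80 rad/s:
pole (1 + j80·0.0125) = 1 + j1 → |·| ≈ 1.4142, ∠ ≈ 45.00°
|T| = 0.25 · 1 / (1.4142) ≈ 0.17678
Gain = 20 log₁₀(0.17678) ≈ -15.05 dB
∠T = (0°) − (45.00°) = -45.00°

At ω = 800 rad/s:
pole (1 + j800·0.0125) = 1 + j10 → |·| ≈ 10.05, ∠ ≈ 84.29°
|T| = 0.25 · 1 / (10.05) ≈ 0.024876
Gain = 20 log₁₀(0.024876) ≈ -32.08 dB
∠T = (0°) − (84.29°) = -84.29°

ω = 80: -15.1 dB, -45.0°; ω = 800: -32.1 dB, -84.3°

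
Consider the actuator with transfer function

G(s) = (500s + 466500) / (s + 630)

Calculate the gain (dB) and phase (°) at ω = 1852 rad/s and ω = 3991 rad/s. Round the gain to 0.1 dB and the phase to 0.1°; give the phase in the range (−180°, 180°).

Substitute s = j1852:
Numerator: 500(j1852) + 466500 = 466500 + j926000
Denominator: (j1852) + 630 = 630 + j1852
|N| = √(466500² + 926000²) ≈ 1.0369e+06, ∠N ≈ 63.26°
|D| = √(630² + 1852²) ≈ 1956.2, ∠D ≈ 71.21°
|G| = 1.0369e+06 / 1956.2 ≈ 530.06
Gain = 20 log₁₀(530.06) ≈ 54.49 dB
∠G = 63.26° − 71.21° = -7.95°

Substitute s = j3991:
Numerator: 500(j3991) + 466500 = 466500 + j1995500
Denominator: (j3991) + 630 = 630 + j3991
|N| = √(466500² + 1995500²) ≈ 2.0493e+06, ∠N ≈ 76.84°
|D| = √(630² + 3991²) ≈ 4040.4, ∠D ≈ 81.03°
|G| = 2.0493e+06 / 4040.4 ≈ 507.2
Gain = 20 log₁₀(507.2) ≈ 54.10 dB
∠G = 76.84° − 81.03° = -4.19°

ω = 1852: 54.5 dB, -8.0°; ω = 3991: 54.1 dB, -4.2°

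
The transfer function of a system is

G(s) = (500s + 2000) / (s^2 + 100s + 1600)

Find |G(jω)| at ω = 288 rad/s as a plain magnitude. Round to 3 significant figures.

1.67

Substitute s = j288:
Numerator: 500(j288) + 2000 = 2000 + j144000
Denominator: (j288)^2 + 100(j288) + 1600 = -81344 + j28800
|N| = √(2000² + 144000²) ≈ 1.4401e+05, ∠N ≈ 89.20°
|D| = √(81344² + 28800²) ≈ 86292, ∠D ≈ 160.50°
|G| = 1.4401e+05 / 86292 ≈ 1.6689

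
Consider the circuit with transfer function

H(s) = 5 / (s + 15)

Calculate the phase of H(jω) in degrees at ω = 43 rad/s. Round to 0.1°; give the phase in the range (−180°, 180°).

-70.8°

At s = jω = j43:
pole (s+15): 15 + j43 → |·| = √(15²+43²) = √2074 ≈ 45.541, ∠ = arctan(43/15) ≈ 70.77°
∠H = 0.00° − 70.77° = -70.77°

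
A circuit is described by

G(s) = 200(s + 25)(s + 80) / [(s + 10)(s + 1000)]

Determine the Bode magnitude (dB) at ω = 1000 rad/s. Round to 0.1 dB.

43.0 dB

At s = jω = j1000:
zero (s+25): 25 + j1000 → |·| = √(25²+1000²) = √1000625 ≈ 1000.3, ∠ = arctan(1000/25) ≈ 88.57°
zero (s+80): 80 + j1000 → |·| = √(80²+1000²) = √1006400 ≈ 1003.2, ∠ = arctan(1000/80) ≈ 85.43°
pole (s+10): 10 + j1000 → |·| = √(10²+1000²) = √1000100 ≈ 1000, ∠ = arctan(1000/10) ≈ 89.43°
pole (s+1000): 1000 + j1000 → |·| = √(1000²+1000²) = √2000000 ≈ 1414.2, ∠ = arctan(1000/1000) ≈ 45.00°
|G| = 200 · 1.0035e+06 / 1.4142e+06 ≈ 141.92
Gain = 20 log₁₀(141.92) ≈ 43.04 dB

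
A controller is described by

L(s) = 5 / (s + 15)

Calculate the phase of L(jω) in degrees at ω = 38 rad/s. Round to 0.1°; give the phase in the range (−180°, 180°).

-68.5°

At s = jω = j38:
pole (s+15): 15 + j38 → |·| = √(15²+38²) = √1669 ≈ 40.853, ∠ = arctan(38/15) ≈ 68.46°
∠L = 0.00° − 68.46° = -68.46°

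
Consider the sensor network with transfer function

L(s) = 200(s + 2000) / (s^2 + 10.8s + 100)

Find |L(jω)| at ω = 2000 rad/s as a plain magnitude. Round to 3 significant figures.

At s = jω = j2000:
zero (s+2000): 2000 + j2000 → |·| = √(2000²+2000²) = √8000000 ≈ 2828.4, ∠ = arctan(2000/2000) ≈ 45.00°
quadratic: (j2000)² + 10.8·j2000 + 100 = -3999900 + j21600 → |·| ≈ 4e+06, ∠ ≈ 179.69°
|L| = 200 · 2828.4 / 4e+06 ≈ 0.14142

0.141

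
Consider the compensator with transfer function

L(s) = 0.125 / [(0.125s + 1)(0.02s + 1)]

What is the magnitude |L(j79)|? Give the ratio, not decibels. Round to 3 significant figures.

At ω = 79 rad/s:
pole (1 + j79·0.125) = 1 + j9.875 → |·| ≈ 9.9255, ∠ ≈ 84.22°
pole (1 + j79·0.02) = 1 + j1.58 → |·| ≈ 1.8699, ∠ ≈ 57.67°
|L| = 0.125 · 1 / (9.9255 · 1.8699) ≈ 0.006735

0.00674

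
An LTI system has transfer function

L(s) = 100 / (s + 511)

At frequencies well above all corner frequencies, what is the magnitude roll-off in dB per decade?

-20 dB/decade

Each pole contributes −20 dB/decade at high frequency; each zero contributes +20 dB/decade.
Net: 0 zero(s) − 1 pole(s) → -20 dB/decade.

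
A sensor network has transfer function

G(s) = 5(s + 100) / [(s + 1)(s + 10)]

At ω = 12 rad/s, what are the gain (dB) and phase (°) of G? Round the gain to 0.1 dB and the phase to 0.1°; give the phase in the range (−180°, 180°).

At s = jω = j12:
zero (s+100): 100 + j12 → |·| = √(100²+12²) = √10144 ≈ 100.72, ∠ = arctan(12/100) ≈ 6.84°
pole (s+1): 1 + j12 → |·| = √(1²+12²) = √145 ≈ 12.042, ∠ = arctan(12/1) ≈ 85.24°
pole (s+10): 10 + j12 → |·| = √(10²+12²) = √244 ≈ 15.62, ∠ = arctan(12/10) ≈ 50.19°
|G| = 5 · 100.72 / 188.1 ≈ 2.6773
Gain = 20 log₁₀(2.6773) ≈ 8.55 dB
∠G = 6.84° − 135.43° = -128.59°

8.6 dB, -128.6°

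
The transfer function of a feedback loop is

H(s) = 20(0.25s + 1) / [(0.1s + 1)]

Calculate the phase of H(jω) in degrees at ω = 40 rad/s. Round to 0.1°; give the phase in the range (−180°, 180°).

8.3°

At ω = 40 rad/s:
zero (1 + j40·0.25) = 1 + j10 → |·| ≈ 10.05, ∠ ≈ 84.29°
pole (1 + j40·0.1) = 1 + j4 → |·| ≈ 4.1231, ∠ ≈ 75.96°
∠H = (84.29°) − (75.96°) = 8.33°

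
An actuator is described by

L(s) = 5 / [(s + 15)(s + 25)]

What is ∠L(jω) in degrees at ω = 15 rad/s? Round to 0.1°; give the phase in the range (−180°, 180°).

-76.0°

At s = jω = j15:
pole (s+15): 15 + j15 → |·| = √(15²+15²) = √450 ≈ 21.213, ∠ = arctan(15/15) ≈ 45.00°
pole (s+25): 25 + j15 → |·| = √(25²+15²) = √850 ≈ 29.155, ∠ = arctan(15/25) ≈ 30.96°
∠L = 0.00° − 75.96° = -75.96°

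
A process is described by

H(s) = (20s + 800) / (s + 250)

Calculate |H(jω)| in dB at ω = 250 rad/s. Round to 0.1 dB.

23.1 dB

Substitute s = j250:
Numerator: 20(j250) + 800 = 800 + j5000
Denominator: (j250) + 250 = 250 + j250
|N| = √(800² + 5000²) ≈ 5063.6, ∠N ≈ 80.91°
|D| = √(250² + 250²) ≈ 353.55, ∠D ≈ 45.00°
|H| = 5063.6 / 353.55 ≈ 14.322
Gain = 20 log₁₀(14.322) ≈ 23.12 dB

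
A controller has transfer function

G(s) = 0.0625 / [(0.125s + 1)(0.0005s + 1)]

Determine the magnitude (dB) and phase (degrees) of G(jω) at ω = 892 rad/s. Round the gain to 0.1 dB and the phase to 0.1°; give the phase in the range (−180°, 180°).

-65.8 dB, -113.5°

At ω = 892 rad/s:
pole (1 + j892·0.125) = 1 + j111.5 → |·| ≈ 111.5, ∠ ≈ 89.49°
pole (1 + j892·0.0005) = 1 + j0.446 → |·| ≈ 1.095, ∠ ≈ 24.04°
|G| = 0.0625 · 1 / (111.5 · 1.095) ≈ 0.00051191
Gain = 20 log₁₀(0.00051191) ≈ -65.82 dB
∠G = (0°) − (89.49° + 24.04°) = -113.53°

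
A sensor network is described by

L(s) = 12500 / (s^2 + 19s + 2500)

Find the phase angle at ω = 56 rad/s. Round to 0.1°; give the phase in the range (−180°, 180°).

-120.9°

At s = jω = j56:
quadratic: (j56)² + 19·j56 + 2500 = -636 + j1064 → |·| ≈ 1239.6, ∠ ≈ 120.87°
∠L = 0.00° − 120.87° = -120.87°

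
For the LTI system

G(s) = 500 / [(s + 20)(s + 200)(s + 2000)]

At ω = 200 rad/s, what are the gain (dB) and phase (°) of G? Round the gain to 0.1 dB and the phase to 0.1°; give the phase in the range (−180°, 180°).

At s = jω = j200:
pole (s+20): 20 + j200 → |·| = √(20²+200²) = √40400 ≈ 201, ∠ = arctan(200/20) ≈ 84.29°
pole (s+200): 200 + j200 → |·| = √(200²+200²) = √80000 ≈ 282.84, ∠ = arctan(200/200) ≈ 45.00°
pole (s+2000): 2000 + j200 → |·| = √(2000²+200²) = √4040000 ≈ 2010, ∠ = arctan(200/2000) ≈ 5.71°
|G| = 500 / 1.1427e+08 ≈ 4.3756e-06
Gain = 20 log₁₀(4.3756e-06) ≈ -107.18 dB
∠G = 0.00° − 135.00° = -135.00°

-107.2 dB, -135.0°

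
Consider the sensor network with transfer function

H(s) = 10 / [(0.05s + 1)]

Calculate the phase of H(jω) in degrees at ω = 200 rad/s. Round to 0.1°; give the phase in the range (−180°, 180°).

-84.3°

At ω = 200 rad/s:
pole (1 + j200·0.05) = 1 + j10 → |·| ≈ 10.05, ∠ ≈ 84.29°
∠H = (0°) − (84.29°) = -84.29°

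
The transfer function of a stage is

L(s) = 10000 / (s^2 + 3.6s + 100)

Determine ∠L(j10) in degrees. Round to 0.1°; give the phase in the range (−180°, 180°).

-90.0°

At s = jω = j10:
quadratic: (j10)² + 3.6·j10 + 100 = 0 + j36 → |·| ≈ 36, ∠ ≈ 90.00°
∠L = 0.00° − 90.00° = -90.00°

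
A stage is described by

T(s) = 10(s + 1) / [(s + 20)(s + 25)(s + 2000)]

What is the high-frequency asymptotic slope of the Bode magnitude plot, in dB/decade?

Each pole contributes −20 dB/decade at high frequency; each zero contributes +20 dB/decade.
Net: 1 zero(s) − 3 pole(s) → -40 dB/decade.

-40 dB/decade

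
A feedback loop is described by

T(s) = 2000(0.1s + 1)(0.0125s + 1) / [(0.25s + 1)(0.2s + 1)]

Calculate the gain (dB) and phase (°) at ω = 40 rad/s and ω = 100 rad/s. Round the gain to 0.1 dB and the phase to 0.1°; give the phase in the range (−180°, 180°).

At ω = 40 rad/s:
zero (1 + j40·0.1) = 1 + j4 → |·| ≈ 4.1231, ∠ ≈ 75.96°
zero (1 + j40·0.0125) = 1 + j0.5 → |·| ≈ 1.118, ∠ ≈ 26.57°
pole (1 + j40·0.25) = 1 + j10 → |·| ≈ 10.05, ∠ ≈ 84.29°
pole (1 + j40·0.2) = 1 + j8 → |·| ≈ 8.0623, ∠ ≈ 82.87°
|T| = 2000 · 4.1231 · 1.118 / (10.05 · 8.0623) ≈ 113.78
Gain = 20 log₁₀(113.78) ≈ 41.12 dB
∠T = (75.96° + 26.57°) − (84.29° + 82.87°) = -64.63°

At ω = 100 rad/s:
zero (1 + j100·0.1) = 1 + j10 → |·| ≈ 10.05, ∠ ≈ 84.29°
zero (1 + j100·0.0125) = 1 + j1.25 → |·| ≈ 1.6008, ∠ ≈ 51.34°
pole (1 + j100·0.25) = 1 + j25 → |·| ≈ 25.02, ∠ ≈ 87.71°
pole (1 + j100·0.2) = 1 + j20 → |·| ≈ 20.025, ∠ ≈ 87.14°
|T| = 2000 · 10.05 · 1.6008 / (25.02 · 20.025) ≈ 64.22
Gain = 20 log₁₀(64.22) ≈ 36.15 dB
∠T = (84.29° + 51.34°) − (87.71° + 87.14°) = -39.22°

ω = 40: 41.1 dB, -64.6°; ω = 100: 36.2 dB, -39.2°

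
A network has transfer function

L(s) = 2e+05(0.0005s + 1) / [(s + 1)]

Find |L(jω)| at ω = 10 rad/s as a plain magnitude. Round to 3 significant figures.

1.99e+04

At ω = 10 rad/s:
zero (1 + j10·0.0005) = 1 + j0.005 → |·| ≈ 1, ∠ ≈ 0.29°
pole (1 + j10·1) = 1 + j10 → |·| ≈ 10.05, ∠ ≈ 84.29°
|L| = 2e+05 · 1 / (10.05) ≈ 19900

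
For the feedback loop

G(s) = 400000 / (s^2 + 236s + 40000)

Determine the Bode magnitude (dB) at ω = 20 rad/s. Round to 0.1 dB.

At s = jω = j20:
quadratic: (j20)² + 236·j20 + 40000 = 39600 + j4720 → |·| ≈ 39880, ∠ ≈ 6.80°
|G| = 400000 / 39880 ≈ 10.03
Gain = 20 log₁₀(10.03) ≈ 20.03 dB

20.0 dB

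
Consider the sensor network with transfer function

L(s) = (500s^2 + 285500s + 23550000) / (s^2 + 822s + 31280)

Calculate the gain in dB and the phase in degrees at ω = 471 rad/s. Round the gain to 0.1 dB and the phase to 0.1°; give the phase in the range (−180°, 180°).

Substitute s = j471:
Numerator: 500(j471)^2 + 285500(j471) + 23550000 = -87370500 + j134470500
Denominator: (j471)^2 + 822(j471) + 31280 = -190561 + j387162
|N| = √(87370500² + 134470500²) ≈ 1.6036e+08, ∠N ≈ 123.01°
|D| = √(190561² + 387162²) ≈ 4.3152e+05, ∠D ≈ 116.21°
|L| = 1.6036e+08 / 4.3152e+05 ≈ 371.62
Gain = 20 log₁₀(371.62) ≈ 51.40 dB
∠L = 123.01° − 116.21° = 6.80°

51.4 dB, 6.8°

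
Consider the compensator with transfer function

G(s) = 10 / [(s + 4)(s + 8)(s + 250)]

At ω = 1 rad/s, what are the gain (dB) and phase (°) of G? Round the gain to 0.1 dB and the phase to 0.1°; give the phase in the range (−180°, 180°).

-58.4 dB, -21.4°

At s = jω = j1:
pole (s+4): 4 + j1 → |·| = √(4²+1²) = √17 ≈ 4.1231, ∠ = arctan(1/4) ≈ 14.04°
pole (s+8): 8 + j1 → |·| = √(8²+1²) = √65 ≈ 8.0623, ∠ = arctan(1/8) ≈ 7.13°
pole (s+250): 250 + j1 → |·| = √(250²+1²) = √62501 ≈ 250, ∠ = arctan(1/250) ≈ 0.23°
|G| = 10 / 8310.4 ≈ 0.0012033
Gain = 20 log₁₀(0.0012033) ≈ -58.39 dB
∠G = 0.00° − 21.40° = -21.40°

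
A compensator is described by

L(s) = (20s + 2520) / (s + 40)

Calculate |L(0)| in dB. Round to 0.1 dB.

L(0) = 2520 / 40 = 63
20 log₁₀(63) ≈ 35.99 dB

36.0 dB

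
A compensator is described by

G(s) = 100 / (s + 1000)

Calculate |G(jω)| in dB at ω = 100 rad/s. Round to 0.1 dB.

At s = jω = j100:
pole (s+1000): 1000 + j100 → |·| = √(1000²+100²) = √1010000 ≈ 1005, ∠ = arctan(100/1000) ≈ 5.71°
|G| = 100 / 1005 ≈ 0.099502
Gain = 20 log₁₀(0.099502) ≈ -20.04 dB

-20.0 dB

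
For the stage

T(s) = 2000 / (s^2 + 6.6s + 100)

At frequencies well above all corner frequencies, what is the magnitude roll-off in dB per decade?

Each pole contributes −20 dB/decade at high frequency; each zero contributes +20 dB/decade.
Net: 0 zero(s) − 2 pole(s) → -40 dB/decade.

-40 dB/decade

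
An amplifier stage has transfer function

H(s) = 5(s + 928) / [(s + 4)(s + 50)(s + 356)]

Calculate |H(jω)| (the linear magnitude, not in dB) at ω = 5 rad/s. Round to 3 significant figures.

At s = jω = j5:
zero (s+928): 928 + j5 → |·| = √(928²+5²) = √861209 ≈ 928.01, ∠ = arctan(5/928) ≈ 0.31°
pole (s+4): 4 + j5 → |·| = √(4²+5²) = √41 ≈ 6.4031, ∠ = arctan(5/4) ≈ 51.34°
pole (s+50): 50 + j5 → |·| = √(50²+5²) = √2525 ≈ 50.249, ∠ = arctan(5/50) ≈ 5.71°
pole (s+356): 356 + j5 → |·| = √(356²+5²) = √126761 ≈ 356.04, ∠ = arctan(5/356) ≈ 0.80°
|H| = 5 · 928.01 / 1.1456e+05 ≈ 0.040503

0.0405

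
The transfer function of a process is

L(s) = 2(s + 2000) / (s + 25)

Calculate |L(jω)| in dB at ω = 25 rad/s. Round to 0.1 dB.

41.1 dB

At s = jω = j25:
zero (s+2000): 2000 + j25 → |·| = √(2000²+25²) = √4000625 ≈ 2000.2, ∠ = arctan(25/2000) ≈ 0.72°
pole (s+25): 25 + j25 → |·| = √(25²+25²) = √1250 ≈ 35.355, ∠ = arctan(25/25) ≈ 45.00°
|L| = 2 · 2000.2 / 35.355 ≈ 113.15
Gain = 20 log₁₀(113.15) ≈ 41.07 dB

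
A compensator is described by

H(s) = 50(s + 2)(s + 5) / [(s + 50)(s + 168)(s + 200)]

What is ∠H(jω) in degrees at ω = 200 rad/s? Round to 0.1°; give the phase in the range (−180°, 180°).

At s = jω = j200:
zero (s+2): 2 + j200 → |·| = √(2²+200²) = √40004 ≈ 200.01, ∠ = arctan(200/2) ≈ 89.43°
zero (s+5): 5 + j200 → |·| = √(5²+200²) = √40025 ≈ 200.06, ∠ = arctan(200/5) ≈ 88.57°
pole (s+50): 50 + j200 → |·| = √(50²+200²) = √42500 ≈ 206.16, ∠ = arctan(200/50) ≈ 75.96°
pole (s+168): 168 + j200 → |·| = √(168²+200²) = √68224 ≈ 261.2, ∠ = arctan(200/168) ≈ 49.97°
pole (s+200): 200 + j200 → |·| = √(200²+200²) = √80000 ≈ 282.84, ∠ = arctan(200/200) ≈ 45.00°
∠H = 178.00° − 170.93° = 7.07°

7.1°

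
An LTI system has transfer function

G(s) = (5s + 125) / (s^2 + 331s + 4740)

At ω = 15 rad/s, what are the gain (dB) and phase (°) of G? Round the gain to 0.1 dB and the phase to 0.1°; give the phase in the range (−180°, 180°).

-33.3 dB, -16.8°

Substitute s = j15:
Numerator: 5(j15) + 125 = 125 + j75
Denominator: (j15)^2 + 331(j15) + 4740 = 4515 + j4965
|N| = √(125² + 75²) ≈ 145.77, ∠N ≈ 30.96°
|D| = √(4515² + 4965²) ≈ 6710.9, ∠D ≈ 47.72°
|G| = 145.77 / 6710.9 ≈ 0.021721
Gain = 20 log₁₀(0.021721) ≈ -33.26 dB
∠G = 30.96° − 47.72° = -16.76°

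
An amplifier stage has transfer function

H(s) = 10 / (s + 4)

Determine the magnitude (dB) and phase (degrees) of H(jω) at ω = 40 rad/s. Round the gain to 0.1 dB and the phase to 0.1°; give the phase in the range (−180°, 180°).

-12.1 dB, -84.3°

At s = jω = j40:
pole (s+4): 4 + j40 → |·| = √(4²+40²) = √1616 ≈ 40.2, ∠ = arctan(40/4) ≈ 84.29°
|H| = 10 / 40.2 ≈ 0.24876
Gain = 20 log₁₀(0.24876) ≈ -12.08 dB
∠H = 0.00° − 84.29° = -84.29°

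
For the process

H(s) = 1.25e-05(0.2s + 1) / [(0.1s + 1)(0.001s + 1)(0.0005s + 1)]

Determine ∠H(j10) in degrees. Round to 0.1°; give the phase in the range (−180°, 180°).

17.6°

At ω = 10 rad/s:
zero (1 + j10·0.2) = 1 + j2 → |·| ≈ 2.2361, ∠ ≈ 63.43°
pole (1 + j10·0.1) = 1 + j1 → |·| ≈ 1.4142, ∠ ≈ 45.00°
pole (1 + j10·0.001) = 1 + j0.01 → |·| ≈ 1, ∠ ≈ 0.57°
pole (1 + j10·0.0005) = 1 + j0.005 → |·| ≈ 1, ∠ ≈ 0.29°
∠H = (63.43°) − (45.00° + 0.57° + 0.29°) = 17.57°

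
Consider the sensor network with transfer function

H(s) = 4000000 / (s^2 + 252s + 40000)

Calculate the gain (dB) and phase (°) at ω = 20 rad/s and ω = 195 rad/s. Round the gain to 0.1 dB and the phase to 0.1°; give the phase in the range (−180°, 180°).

ω = 20: 40.0 dB, -7.3°; ω = 195: 38.2 dB, -87.7°

At s = jω = j20:
quadratic: (j20)² + 252·j20 + 40000 = 39600 + j5040 → |·| ≈ 39919, ∠ ≈ 7.25°
|H| = 4000000 / 39919 ≈ 100.2
Gain = 20 log₁₀(100.2) ≈ 40.02 dB
∠H = 0.00° − 7.25° = -7.25°

At s = jω = j195:
quadratic: (j195)² + 252·j195 + 40000 = 1975 + j49140 → |·| ≈ 49180, ∠ ≈ 87.70°
|H| = 4000000 / 49180 ≈ 81.334
Gain = 20 log₁₀(81.334) ≈ 38.21 dB
∠H = 0.00° − 87.70° = -87.70°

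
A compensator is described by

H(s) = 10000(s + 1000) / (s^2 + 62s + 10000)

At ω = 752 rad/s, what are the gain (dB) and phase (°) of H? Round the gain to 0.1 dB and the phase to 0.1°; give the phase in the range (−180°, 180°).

27.0 dB, -138.3°

At s = jω = j752:
zero (s+1000): 1000 + j752 → |·| = √(1000²+752²) = √1565504 ≈ 1251.2, ∠ = arctan(752/1000) ≈ 36.94°
quadratic: (j752)² + 62·j752 + 10000 = -555504 + j46624 → |·| ≈ 5.5746e+05, ∠ ≈ 175.20°
|H| = 10000 · 1251.2 / 5.5746e+05 ≈ 22.445
Gain = 20 log₁₀(22.445) ≈ 27.02 dB
∠H = 36.94° − 175.20° = -138.26°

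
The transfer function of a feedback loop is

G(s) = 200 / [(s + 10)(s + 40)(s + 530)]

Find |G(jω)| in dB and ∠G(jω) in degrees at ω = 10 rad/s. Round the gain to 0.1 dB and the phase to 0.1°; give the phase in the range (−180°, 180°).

At s = jω = j10:
pole (s+10): 10 + j10 → |·| = √(10²+10²) = √200 ≈ 14.142, ∠ = arctan(10/10) ≈ 45.00°
pole (s+40): 40 + j10 → |·| = √(40²+10²) = √1700 ≈ 41.231, ∠ = arctan(10/40) ≈ 14.04°
pole (s+530): 530 + j10 → |·| = √(530²+10²) = √281000 ≈ 530.09, ∠ = arctan(10/530) ≈ 1.08°
|G| = 200 / 3.0909e+05 ≈ 0.00064706
Gain = 20 log₁₀(0.00064706) ≈ -63.78 dB
∠G = 0.00° − 60.12° = -60.12°

-63.8 dB, -60.1°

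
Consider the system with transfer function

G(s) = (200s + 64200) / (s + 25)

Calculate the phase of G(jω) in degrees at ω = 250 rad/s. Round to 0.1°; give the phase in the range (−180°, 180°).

Substitute s = j250:
Numerator: 200(j250) + 64200 = 64200 + j50000
Denominator: (j250) + 25 = 25 + j250
|N| = √(64200² + 50000²) ≈ 81373, ∠N ≈ 37.91°
|D| = √(25² + 250²) ≈ 251.25, ∠D ≈ 84.29°
∠G = 37.91° − 84.29° = -46.38°

-46.4°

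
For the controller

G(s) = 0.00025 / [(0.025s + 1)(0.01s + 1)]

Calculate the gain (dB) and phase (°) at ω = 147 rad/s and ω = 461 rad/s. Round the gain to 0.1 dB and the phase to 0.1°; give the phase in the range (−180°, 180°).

At ω = 147 rad/s:
pole (1 + j147·0.025) = 1 + j3.675 → |·| ≈ 3.8086, ∠ ≈ 74.78°
pole (1 + j147·0.01) = 1 + j1.47 → |·| ≈ 1.7779, ∠ ≈ 55.77°
|G| = 0.00025 · 1 / (3.8086 · 1.7779) ≈ 3.692e-05
Gain = 20 log₁₀(3.692e-05) ≈ -88.65 dB
∠G = (0°) − (74.78° + 55.77°) = -130.55°

At ω = 461 rad/s:
pole (1 + j461·0.025) = 1 + j11.525 → |·| ≈ 11.568, ∠ ≈ 85.04°
pole (1 + j461·0.01) = 1 + j4.61 → |·| ≈ 4.7172, ∠ ≈ 77.76°
|G| = 0.00025 · 1 / (11.568 · 4.7172) ≈ 4.5814e-06
Gain = 20 log₁₀(4.5814e-06) ≈ -106.78 dB
∠G = (0°) − (85.04° + 77.76°) = -162.80°

ω = 147: -88.7 dB, -130.6°; ω = 461: -106.8 dB, -162.8°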